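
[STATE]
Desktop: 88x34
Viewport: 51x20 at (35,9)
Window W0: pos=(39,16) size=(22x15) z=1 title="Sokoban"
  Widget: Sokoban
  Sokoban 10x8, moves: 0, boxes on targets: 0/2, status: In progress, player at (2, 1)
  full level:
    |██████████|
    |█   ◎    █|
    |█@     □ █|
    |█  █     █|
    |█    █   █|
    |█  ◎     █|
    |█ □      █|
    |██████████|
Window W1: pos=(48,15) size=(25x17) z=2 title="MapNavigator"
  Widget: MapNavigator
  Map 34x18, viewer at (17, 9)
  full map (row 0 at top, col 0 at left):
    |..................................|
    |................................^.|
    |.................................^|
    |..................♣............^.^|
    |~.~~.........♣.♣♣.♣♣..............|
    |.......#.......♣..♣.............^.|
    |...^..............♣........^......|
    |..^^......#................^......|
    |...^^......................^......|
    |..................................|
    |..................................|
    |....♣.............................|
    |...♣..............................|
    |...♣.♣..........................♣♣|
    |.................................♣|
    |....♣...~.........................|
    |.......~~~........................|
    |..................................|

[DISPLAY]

                                                   
                                                   
                                                   
                                                   
                                                   
                                                   
             ┏━━━━━━━━━━━━━━━━━━━━━━━┓             
    ┏━━━━━━━━┃ MapNavigator          ┃             
    ┃ Sokoban┠───────────────────────┨             
    ┠────────┃............♣..........┃             
    ┃████████┃.......♣.♣♣.♣♣.........┃             
    ┃█   ◎   ┃.#.......♣..♣..........┃             
    ┃█@     □┃............♣........^.┃             
    ┃█  █    ┃....#................^.┃             
    ┃█    █  ┃.....................^.┃             
    ┃█  ◎    ┃...........@...........┃             
    ┃█ □     ┃.......................┃             
    ┃████████┃.......................┃             
    ┃Moves: 0┃.......................┃             
    ┃        ┃.......................┃             


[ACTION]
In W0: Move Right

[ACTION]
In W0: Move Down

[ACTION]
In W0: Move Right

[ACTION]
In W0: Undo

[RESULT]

                                                   
                                                   
                                                   
                                                   
                                                   
                                                   
             ┏━━━━━━━━━━━━━━━━━━━━━━━┓             
    ┏━━━━━━━━┃ MapNavigator          ┃             
    ┃ Sokoban┠───────────────────────┨             
    ┠────────┃............♣..........┃             
    ┃████████┃.......♣.♣♣.♣♣.........┃             
    ┃█   ◎   ┃.#.......♣..♣..........┃             
    ┃█ @    □┃............♣........^.┃             
    ┃█  █    ┃....#................^.┃             
    ┃█    █  ┃.....................^.┃             
    ┃█  ◎    ┃...........@...........┃             
    ┃█ □     ┃.......................┃             
    ┃████████┃.......................┃             
    ┃Moves: 1┃.......................┃             
    ┃        ┃.......................┃             


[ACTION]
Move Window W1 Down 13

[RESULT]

                                                   
                                                   
                                                   
                                                   
                                                   
                                                   
                                                   
    ┏━━━━━━━━━━━━━━━━━━━━┓                         
    ┃ Sokoban┏━━━━━━━━━━━━━━━━━━━━━━━┓             
    ┠────────┃ MapNavigator          ┃             
    ┃████████┠───────────────────────┨             
    ┃█   ◎   ┃............♣..........┃             
    ┃█ @    □┃.......♣.♣♣.♣♣.........┃             
    ┃█  █    ┃.#.......♣..♣..........┃             
    ┃█    █  ┃............♣........^.┃             
    ┃█  ◎    ┃....#................^.┃             
    ┃█ □     ┃.....................^.┃             
    ┃████████┃...........@...........┃             
    ┃Moves: 1┃.......................┃             
    ┃        ┃.......................┃             


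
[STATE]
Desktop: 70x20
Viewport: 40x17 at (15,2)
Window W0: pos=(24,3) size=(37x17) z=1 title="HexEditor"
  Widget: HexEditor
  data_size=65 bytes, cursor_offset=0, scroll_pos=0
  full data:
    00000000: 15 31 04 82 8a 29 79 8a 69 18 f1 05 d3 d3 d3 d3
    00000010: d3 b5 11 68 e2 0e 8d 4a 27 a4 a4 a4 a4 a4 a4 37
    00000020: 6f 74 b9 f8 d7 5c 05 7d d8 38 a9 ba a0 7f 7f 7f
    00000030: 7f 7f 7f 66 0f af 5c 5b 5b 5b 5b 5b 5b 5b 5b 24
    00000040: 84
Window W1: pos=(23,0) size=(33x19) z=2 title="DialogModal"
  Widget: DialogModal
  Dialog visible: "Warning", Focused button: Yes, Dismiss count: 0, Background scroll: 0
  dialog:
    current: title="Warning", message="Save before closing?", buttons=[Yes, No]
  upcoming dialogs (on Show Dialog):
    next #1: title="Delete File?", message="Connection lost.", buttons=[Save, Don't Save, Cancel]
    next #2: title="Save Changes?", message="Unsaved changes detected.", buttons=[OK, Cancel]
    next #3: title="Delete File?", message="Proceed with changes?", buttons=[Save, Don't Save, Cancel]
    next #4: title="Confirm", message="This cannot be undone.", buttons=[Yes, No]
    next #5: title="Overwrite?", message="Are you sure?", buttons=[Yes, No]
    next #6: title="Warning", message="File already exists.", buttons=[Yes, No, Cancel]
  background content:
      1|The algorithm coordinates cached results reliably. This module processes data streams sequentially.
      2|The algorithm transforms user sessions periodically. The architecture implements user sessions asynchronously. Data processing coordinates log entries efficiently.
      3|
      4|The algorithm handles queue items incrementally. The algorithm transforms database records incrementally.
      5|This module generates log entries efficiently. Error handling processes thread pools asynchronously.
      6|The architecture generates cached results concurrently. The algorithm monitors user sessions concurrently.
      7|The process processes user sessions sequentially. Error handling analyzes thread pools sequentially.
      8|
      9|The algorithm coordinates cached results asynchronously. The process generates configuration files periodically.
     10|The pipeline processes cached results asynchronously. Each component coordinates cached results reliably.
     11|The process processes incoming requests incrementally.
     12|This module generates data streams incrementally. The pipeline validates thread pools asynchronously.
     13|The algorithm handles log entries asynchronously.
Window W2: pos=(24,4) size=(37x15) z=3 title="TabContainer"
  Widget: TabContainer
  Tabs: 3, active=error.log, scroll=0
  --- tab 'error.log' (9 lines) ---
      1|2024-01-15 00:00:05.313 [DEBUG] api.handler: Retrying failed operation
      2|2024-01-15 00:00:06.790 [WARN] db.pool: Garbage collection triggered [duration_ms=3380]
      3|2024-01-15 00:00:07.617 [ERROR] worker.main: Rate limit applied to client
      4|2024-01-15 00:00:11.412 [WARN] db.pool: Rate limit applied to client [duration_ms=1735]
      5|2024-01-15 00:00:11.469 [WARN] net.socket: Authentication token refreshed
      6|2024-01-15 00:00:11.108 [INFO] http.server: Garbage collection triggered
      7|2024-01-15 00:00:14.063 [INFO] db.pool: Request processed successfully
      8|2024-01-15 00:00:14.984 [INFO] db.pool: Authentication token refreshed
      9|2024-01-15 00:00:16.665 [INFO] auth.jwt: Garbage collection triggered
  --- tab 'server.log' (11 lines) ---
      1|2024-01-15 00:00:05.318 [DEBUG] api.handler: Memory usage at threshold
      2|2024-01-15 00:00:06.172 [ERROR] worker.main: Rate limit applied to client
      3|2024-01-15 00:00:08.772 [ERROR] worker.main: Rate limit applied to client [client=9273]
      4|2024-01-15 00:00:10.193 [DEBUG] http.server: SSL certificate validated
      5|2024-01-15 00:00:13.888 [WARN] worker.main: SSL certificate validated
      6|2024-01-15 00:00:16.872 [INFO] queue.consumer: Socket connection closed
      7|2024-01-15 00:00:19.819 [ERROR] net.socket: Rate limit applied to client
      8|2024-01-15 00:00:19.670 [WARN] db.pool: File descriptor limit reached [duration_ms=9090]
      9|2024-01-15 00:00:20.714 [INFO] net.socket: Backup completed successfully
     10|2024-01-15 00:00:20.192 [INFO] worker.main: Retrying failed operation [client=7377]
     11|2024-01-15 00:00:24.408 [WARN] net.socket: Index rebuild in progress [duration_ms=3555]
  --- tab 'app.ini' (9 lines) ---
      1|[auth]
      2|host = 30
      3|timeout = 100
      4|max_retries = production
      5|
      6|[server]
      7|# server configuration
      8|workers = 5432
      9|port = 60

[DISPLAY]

        ┠───────────────────────────────
        ┃The algorithm coordinates cache
        ┃┏━━━━━━━━━━━━━━━━━━━━━━━━━━━━━━
        ┃┃ TabContainer                 
        ┃┠──────────────────────────────
        ┃┃[error.log]│ server.log │ app.
        ┃┃──────────────────────────────
        ┃┃2024-01-15 00:00:05.313 [DEBUG
        ┃┃2024-01-15 00:00:06.790 [WARN]
        ┃┃2024-01-15 00:00:07.617 [ERROR
        ┃┃2024-01-15 00:00:11.412 [WARN]
        ┃┃2024-01-15 00:00:11.469 [WARN]
        ┃┃2024-01-15 00:00:11.108 [INFO]
        ┃┃2024-01-15 00:00:14.063 [INFO]
        ┃┃2024-01-15 00:00:14.984 [INFO]
        ┃┃2024-01-15 00:00:16.665 [INFO]
        ┗┗━━━━━━━━━━━━━━━━━━━━━━━━━━━━━━


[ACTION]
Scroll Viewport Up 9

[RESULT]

        ┏━━━━━━━━━━━━━━━━━━━━━━━━━━━━━━━
        ┃ DialogModal                   
        ┠───────────────────────────────
        ┃The algorithm coordinates cache
        ┃┏━━━━━━━━━━━━━━━━━━━━━━━━━━━━━━
        ┃┃ TabContainer                 
        ┃┠──────────────────────────────
        ┃┃[error.log]│ server.log │ app.
        ┃┃──────────────────────────────
        ┃┃2024-01-15 00:00:05.313 [DEBUG
        ┃┃2024-01-15 00:00:06.790 [WARN]
        ┃┃2024-01-15 00:00:07.617 [ERROR
        ┃┃2024-01-15 00:00:11.412 [WARN]
        ┃┃2024-01-15 00:00:11.469 [WARN]
        ┃┃2024-01-15 00:00:11.108 [INFO]
        ┃┃2024-01-15 00:00:14.063 [INFO]
        ┃┃2024-01-15 00:00:14.984 [INFO]


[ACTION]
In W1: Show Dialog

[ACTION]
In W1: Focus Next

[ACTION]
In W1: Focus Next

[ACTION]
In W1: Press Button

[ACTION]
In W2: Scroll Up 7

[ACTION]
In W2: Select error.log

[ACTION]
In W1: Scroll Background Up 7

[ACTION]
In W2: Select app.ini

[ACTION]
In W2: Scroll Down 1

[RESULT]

        ┏━━━━━━━━━━━━━━━━━━━━━━━━━━━━━━━
        ┃ DialogModal                   
        ┠───────────────────────────────
        ┃The algorithm coordinates cache
        ┃┏━━━━━━━━━━━━━━━━━━━━━━━━━━━━━━
        ┃┃ TabContainer                 
        ┃┠──────────────────────────────
        ┃┃ error.log │ server.log │[app.
        ┃┃──────────────────────────────
        ┃┃host = 30                     
        ┃┃timeout = 100                 
        ┃┃max_retries = production      
        ┃┃                              
        ┃┃[server]                      
        ┃┃# server configuration        
        ┃┃workers = 5432                
        ┃┃port = 60                     


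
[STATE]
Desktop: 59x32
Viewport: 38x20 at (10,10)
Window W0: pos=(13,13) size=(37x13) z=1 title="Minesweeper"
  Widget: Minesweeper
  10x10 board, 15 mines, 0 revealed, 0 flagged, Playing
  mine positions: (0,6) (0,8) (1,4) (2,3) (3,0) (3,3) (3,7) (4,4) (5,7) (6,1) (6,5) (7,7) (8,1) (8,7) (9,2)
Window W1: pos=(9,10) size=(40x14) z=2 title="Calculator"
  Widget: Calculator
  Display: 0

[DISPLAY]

━━━━━━━━━━━━━━━━━━━━━━━━━━━━━━━━━━━━━━
 Calculator                           
──────────────────────────────────────
                                     0
┌───┬───┬───┬───┐                     
│ 7 │ 8 │ 9 │ ÷ │                     
├───┼───┼───┼───┤                     
│ 4 │ 5 │ 6 │ × │                     
├───┼───┼───┼───┤                     
│ 1 │ 2 │ 3 │ - │                     
├───┼───┼───┼───┤                     
│ 0 │ . │ = │ + │                     
└───┴───┴───┴───┘                     
━━━━━━━━━━━━━━━━━━━━━━━━━━━━━━━━━━━━━━
   ┃■■■■■■■■■■                        
   ┗━━━━━━━━━━━━━━━━━━━━━━━━━━━━━━━━━━
                                      
                                      
                                      
                                      


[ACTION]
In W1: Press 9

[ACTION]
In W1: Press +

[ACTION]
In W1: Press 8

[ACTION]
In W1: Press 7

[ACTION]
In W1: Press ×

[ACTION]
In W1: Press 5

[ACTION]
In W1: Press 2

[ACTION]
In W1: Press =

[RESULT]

━━━━━━━━━━━━━━━━━━━━━━━━━━━━━━━━━━━━━━
 Calculator                           
──────────────────────────────────────
                                  4992
┌───┬───┬───┬───┐                     
│ 7 │ 8 │ 9 │ ÷ │                     
├───┼───┼───┼───┤                     
│ 4 │ 5 │ 6 │ × │                     
├───┼───┼───┼───┤                     
│ 1 │ 2 │ 3 │ - │                     
├───┼───┼───┼───┤                     
│ 0 │ . │ = │ + │                     
└───┴───┴───┴───┘                     
━━━━━━━━━━━━━━━━━━━━━━━━━━━━━━━━━━━━━━
   ┃■■■■■■■■■■                        
   ┗━━━━━━━━━━━━━━━━━━━━━━━━━━━━━━━━━━
                                      
                                      
                                      
                                      


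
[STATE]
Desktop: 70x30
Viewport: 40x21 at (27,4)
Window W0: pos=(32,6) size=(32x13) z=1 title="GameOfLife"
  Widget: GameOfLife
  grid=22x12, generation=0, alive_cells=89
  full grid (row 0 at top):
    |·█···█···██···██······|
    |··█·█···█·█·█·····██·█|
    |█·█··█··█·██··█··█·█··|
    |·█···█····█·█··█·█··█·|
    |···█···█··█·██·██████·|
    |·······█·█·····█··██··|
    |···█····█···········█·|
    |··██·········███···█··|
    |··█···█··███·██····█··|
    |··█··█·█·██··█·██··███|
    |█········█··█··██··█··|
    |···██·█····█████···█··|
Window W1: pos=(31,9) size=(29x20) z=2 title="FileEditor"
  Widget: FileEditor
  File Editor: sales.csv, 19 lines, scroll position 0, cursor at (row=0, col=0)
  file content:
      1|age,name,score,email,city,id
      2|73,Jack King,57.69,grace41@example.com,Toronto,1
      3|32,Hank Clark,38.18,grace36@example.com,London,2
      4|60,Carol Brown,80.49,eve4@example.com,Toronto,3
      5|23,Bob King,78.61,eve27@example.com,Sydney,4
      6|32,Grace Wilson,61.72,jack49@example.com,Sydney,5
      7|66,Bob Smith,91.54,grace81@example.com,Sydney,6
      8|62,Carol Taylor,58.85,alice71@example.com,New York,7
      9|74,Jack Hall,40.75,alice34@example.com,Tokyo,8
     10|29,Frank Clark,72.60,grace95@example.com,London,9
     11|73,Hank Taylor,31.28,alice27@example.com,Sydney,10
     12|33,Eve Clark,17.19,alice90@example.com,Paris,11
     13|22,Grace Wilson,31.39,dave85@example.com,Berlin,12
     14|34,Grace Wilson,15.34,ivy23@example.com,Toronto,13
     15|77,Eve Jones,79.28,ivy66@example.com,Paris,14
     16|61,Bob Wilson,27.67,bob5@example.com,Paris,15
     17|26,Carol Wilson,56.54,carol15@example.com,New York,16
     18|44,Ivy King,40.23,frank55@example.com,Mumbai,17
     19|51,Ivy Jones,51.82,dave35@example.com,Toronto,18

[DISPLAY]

                                        
                                        
     ┏━━━━━━━━━━━━━━━━━━━━━━━━━━━━━━┓   
     ┃ GameOfLife                   ┃   
     ┠──────────────────────────────┨   
    ┏━━━━━━━━━━━━━━━━━━━━━━━━━━━┓   ┃   
    ┃ FileEditor                ┃   ┃   
    ┠───────────────────────────┨   ┃   
    ┃█ge,name,score,email,city,▲┃   ┃   
    ┃73,Jack King,57.69,grace41█┃   ┃   
    ┃32,Hank Clark,38.18,grace3░┃   ┃   
    ┃60,Carol Brown,80.49,eve4@░┃   ┃   
    ┃23,Bob King,78.61,eve27@ex░┃   ┃   
    ┃32,Grace Wilson,61.72,jack░┃   ┃   
    ┃66,Bob Smith,91.54,grace81░┃━━━┛   
    ┃62,Carol Taylor,58.85,alic░┃       
    ┃74,Jack Hall,40.75,alice34░┃       
    ┃29,Frank Clark,72.60,grace░┃       
    ┃73,Hank Taylor,31.28,alice░┃       
    ┃33,Eve Clark,17.19,alice90░┃       
    ┃22,Grace Wilson,31.39,dave░┃       


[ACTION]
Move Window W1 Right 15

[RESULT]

                                        
                                        
     ┏━━━━━━━━━━━━━━━━━━━━━━━━━━━━━━┓   
     ┃ GameOfLife                   ┃   
     ┠──────────────────────────────┨   
     ┃Gen: 0  ┏━━━━━━━━━━━━━━━━━━━━━━━━━
     ┃█·█··█··┃ FileEditor              
     ┃·█···█··┠─────────────────────────
     ┃···█···█┃█ge,name,score,email,city
     ┃·······█┃73,Jack King,57.69,grace4
     ┃···█····┃32,Hank Clark,38.18,grace
     ┃··██····┃60,Carol Brown,80.49,eve4
     ┃··█···█·┃23,Bob King,78.61,eve27@e
     ┃··█··█·█┃32,Grace Wilson,61.72,jac
     ┗━━━━━━━━┃66,Bob Smith,91.54,grace8
              ┃62,Carol Taylor,58.85,ali
              ┃74,Jack Hall,40.75,alice3
              ┃29,Frank Clark,72.60,grac
              ┃73,Hank Taylor,31.28,alic
              ┃33,Eve Clark,17.19,alice9
              ┃22,Grace Wilson,31.39,dav


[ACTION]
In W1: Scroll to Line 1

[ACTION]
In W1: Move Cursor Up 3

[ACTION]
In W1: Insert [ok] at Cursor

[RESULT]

                                        
                                        
     ┏━━━━━━━━━━━━━━━━━━━━━━━━━━━━━━┓   
     ┃ GameOfLife                   ┃   
     ┠──────────────────────────────┨   
     ┃Gen: 0  ┏━━━━━━━━━━━━━━━━━━━━━━━━━
     ┃█·█··█··┃ FileEditor              
     ┃·█···█··┠─────────────────────────
     ┃···█···█┃ok█ge,name,score,email,ci
     ┃·······█┃73,Jack King,57.69,grace4
     ┃···█····┃32,Hank Clark,38.18,grace
     ┃··██····┃60,Carol Brown,80.49,eve4
     ┃··█···█·┃23,Bob King,78.61,eve27@e
     ┃··█··█·█┃32,Grace Wilson,61.72,jac
     ┗━━━━━━━━┃66,Bob Smith,91.54,grace8
              ┃62,Carol Taylor,58.85,ali
              ┃74,Jack Hall,40.75,alice3
              ┃29,Frank Clark,72.60,grac
              ┃73,Hank Taylor,31.28,alic
              ┃33,Eve Clark,17.19,alice9
              ┃22,Grace Wilson,31.39,dav


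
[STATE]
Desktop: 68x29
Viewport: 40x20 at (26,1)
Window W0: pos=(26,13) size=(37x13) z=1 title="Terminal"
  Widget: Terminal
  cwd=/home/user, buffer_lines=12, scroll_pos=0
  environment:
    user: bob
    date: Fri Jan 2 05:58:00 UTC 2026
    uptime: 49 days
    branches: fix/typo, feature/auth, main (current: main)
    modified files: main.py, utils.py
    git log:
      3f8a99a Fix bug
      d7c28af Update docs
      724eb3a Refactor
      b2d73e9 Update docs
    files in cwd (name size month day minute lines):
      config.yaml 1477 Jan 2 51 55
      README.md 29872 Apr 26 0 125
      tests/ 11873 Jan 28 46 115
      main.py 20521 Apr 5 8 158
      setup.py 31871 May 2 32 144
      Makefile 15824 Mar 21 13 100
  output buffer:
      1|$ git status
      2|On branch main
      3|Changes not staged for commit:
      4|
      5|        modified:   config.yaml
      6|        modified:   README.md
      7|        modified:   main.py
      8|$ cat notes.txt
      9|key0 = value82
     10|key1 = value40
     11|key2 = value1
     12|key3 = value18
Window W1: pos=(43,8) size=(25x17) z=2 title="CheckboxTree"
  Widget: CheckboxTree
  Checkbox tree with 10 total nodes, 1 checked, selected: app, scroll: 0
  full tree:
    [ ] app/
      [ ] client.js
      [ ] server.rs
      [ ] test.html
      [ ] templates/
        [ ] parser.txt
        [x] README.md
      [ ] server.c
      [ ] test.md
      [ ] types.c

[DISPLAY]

                                        
                                        
                                        
                                        
                                        
                                        
                                        
                 ┏━━━━━━━━━━━━━━━━━━━━━━
                 ┃ CheckboxTree         
                 ┠──────────────────────
                 ┃>[-] app/             
                 ┃   [ ] client.js      
┏━━━━━━━━━━━━━━━━┃   [ ] server.rs      
┃ Terminal       ┃   [ ] test.html      
┠────────────────┃   [-] templates/     
┃$ git status    ┃     [ ] parser.txt   
┃On branch main  ┃     [x] README.md    
┃Changes not stag┃   [ ] server.c       
┃                ┃   [ ] test.md        
┃        modified┃   [ ] types.c        


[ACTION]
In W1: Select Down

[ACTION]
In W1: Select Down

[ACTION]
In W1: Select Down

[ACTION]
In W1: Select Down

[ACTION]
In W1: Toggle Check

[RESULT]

                                        
                                        
                                        
                                        
                                        
                                        
                                        
                 ┏━━━━━━━━━━━━━━━━━━━━━━
                 ┃ CheckboxTree         
                 ┠──────────────────────
                 ┃ [-] app/             
                 ┃   [ ] client.js      
┏━━━━━━━━━━━━━━━━┃   [ ] server.rs      
┃ Terminal       ┃   [ ] test.html      
┠────────────────┃>  [x] templates/     
┃$ git status    ┃     [x] parser.txt   
┃On branch main  ┃     [x] README.md    
┃Changes not stag┃   [ ] server.c       
┃                ┃   [ ] test.md        
┃        modified┃   [ ] types.c        


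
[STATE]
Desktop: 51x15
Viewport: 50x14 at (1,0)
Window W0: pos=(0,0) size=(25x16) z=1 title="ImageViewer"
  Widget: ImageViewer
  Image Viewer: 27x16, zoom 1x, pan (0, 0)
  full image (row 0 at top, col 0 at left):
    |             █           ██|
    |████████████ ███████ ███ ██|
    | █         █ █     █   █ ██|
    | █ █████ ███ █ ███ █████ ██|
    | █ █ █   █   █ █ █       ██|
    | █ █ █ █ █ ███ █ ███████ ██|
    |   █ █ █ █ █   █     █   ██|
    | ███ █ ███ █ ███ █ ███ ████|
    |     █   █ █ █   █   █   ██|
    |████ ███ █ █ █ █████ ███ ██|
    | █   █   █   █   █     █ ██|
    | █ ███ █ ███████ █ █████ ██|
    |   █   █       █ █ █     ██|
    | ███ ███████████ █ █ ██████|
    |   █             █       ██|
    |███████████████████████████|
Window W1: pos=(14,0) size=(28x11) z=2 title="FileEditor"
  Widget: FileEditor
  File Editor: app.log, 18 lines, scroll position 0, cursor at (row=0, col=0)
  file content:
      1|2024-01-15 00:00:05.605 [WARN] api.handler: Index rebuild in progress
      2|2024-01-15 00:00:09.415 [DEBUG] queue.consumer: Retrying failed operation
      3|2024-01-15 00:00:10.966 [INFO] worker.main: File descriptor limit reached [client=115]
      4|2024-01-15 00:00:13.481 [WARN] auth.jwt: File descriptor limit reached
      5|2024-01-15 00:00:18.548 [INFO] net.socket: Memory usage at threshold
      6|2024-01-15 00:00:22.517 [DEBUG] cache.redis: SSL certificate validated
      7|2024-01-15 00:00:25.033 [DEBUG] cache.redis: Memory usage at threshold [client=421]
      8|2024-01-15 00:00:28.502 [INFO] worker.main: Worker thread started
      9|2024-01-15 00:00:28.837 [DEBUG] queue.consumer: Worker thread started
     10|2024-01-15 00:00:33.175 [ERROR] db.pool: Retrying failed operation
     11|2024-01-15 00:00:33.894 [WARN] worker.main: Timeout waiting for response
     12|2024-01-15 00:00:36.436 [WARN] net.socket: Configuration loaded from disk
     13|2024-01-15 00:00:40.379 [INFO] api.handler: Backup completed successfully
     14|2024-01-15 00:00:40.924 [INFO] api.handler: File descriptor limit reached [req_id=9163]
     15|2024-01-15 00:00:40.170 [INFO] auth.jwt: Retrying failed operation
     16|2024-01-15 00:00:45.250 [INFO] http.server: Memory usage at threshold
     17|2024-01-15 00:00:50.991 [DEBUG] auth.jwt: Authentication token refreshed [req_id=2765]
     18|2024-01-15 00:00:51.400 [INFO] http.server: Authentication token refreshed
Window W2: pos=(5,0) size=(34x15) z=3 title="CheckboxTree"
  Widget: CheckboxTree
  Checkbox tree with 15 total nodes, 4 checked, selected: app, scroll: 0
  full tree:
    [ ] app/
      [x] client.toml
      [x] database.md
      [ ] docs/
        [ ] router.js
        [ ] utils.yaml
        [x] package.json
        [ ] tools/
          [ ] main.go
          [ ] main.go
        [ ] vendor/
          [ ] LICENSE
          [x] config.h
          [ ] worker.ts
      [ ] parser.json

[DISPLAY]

━━━━┏━━━━━━━━━━━━━━━━━━━━━━━━━━━━━━━━┓━━┓         
 Ima┃ CheckboxTree                   ┃  ┃         
────┠────────────────────────────────┨──┨         
    ┃>[-] app/                       ┃[▲┃         
████┃   [x] client.toml              ┃[█┃         
 █  ┃   [x] database.md              ┃[░┃         
 █ █┃   [-] docs/                    ┃[░┃         
 █ █┃     [ ] router.js              ┃[░┃         
 █ █┃     [ ] utils.yaml             ┃[░┃         
   █┃     [x] package.json           ┃[▼┃         
 ███┃     [ ] tools/                 ┃━━┛         
    ┃       [ ] main.go              ┃            
████┃       [ ] main.go              ┃            
 █  ┃     [-] vendor/                ┃            


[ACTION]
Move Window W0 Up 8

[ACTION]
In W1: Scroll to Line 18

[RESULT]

━━━━┏━━━━━━━━━━━━━━━━━━━━━━━━━━━━━━━━┓━━┓         
 Ima┃ CheckboxTree                   ┃  ┃         
────┠────────────────────────────────┨──┨         
    ┃>[-] app/                       ┃[▲┃         
████┃   [x] client.toml              ┃[░┃         
 █  ┃   [x] database.md              ┃[░┃         
 █ █┃   [-] docs/                    ┃[░┃         
 █ █┃     [ ] router.js              ┃[░┃         
 █ █┃     [ ] utils.yaml             ┃[█┃         
   █┃     [x] package.json           ┃[▼┃         
 ███┃     [ ] tools/                 ┃━━┛         
    ┃       [ ] main.go              ┃            
████┃       [ ] main.go              ┃            
 █  ┃     [-] vendor/                ┃            


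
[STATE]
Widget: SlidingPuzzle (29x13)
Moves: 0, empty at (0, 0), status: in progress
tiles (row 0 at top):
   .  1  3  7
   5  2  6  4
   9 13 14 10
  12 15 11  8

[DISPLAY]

┌────┬────┬────┬────┐        
│    │  1 │  3 │  7 │        
├────┼────┼────┼────┤        
│  5 │  2 │  6 │  4 │        
├────┼────┼────┼────┤        
│  9 │ 13 │ 14 │ 10 │        
├────┼────┼────┼────┤        
│ 12 │ 15 │ 11 │  8 │        
└────┴────┴────┴────┘        
Moves: 0                     
                             
                             
                             


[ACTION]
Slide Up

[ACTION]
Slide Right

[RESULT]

┌────┬────┬────┬────┐        
│  5 │  1 │  3 │  7 │        
├────┼────┼────┼────┤        
│    │  2 │  6 │  4 │        
├────┼────┼────┼────┤        
│  9 │ 13 │ 14 │ 10 │        
├────┼────┼────┼────┤        
│ 12 │ 15 │ 11 │  8 │        
└────┴────┴────┴────┘        
Moves: 1                     
                             
                             
                             


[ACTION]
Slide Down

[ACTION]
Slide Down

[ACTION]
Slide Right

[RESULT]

┌────┬────┬────┬────┐        
│    │  1 │  3 │  7 │        
├────┼────┼────┼────┤        
│  5 │  2 │  6 │  4 │        
├────┼────┼────┼────┤        
│  9 │ 13 │ 14 │ 10 │        
├────┼────┼────┼────┤        
│ 12 │ 15 │ 11 │  8 │        
└────┴────┴────┴────┘        
Moves: 2                     
                             
                             
                             


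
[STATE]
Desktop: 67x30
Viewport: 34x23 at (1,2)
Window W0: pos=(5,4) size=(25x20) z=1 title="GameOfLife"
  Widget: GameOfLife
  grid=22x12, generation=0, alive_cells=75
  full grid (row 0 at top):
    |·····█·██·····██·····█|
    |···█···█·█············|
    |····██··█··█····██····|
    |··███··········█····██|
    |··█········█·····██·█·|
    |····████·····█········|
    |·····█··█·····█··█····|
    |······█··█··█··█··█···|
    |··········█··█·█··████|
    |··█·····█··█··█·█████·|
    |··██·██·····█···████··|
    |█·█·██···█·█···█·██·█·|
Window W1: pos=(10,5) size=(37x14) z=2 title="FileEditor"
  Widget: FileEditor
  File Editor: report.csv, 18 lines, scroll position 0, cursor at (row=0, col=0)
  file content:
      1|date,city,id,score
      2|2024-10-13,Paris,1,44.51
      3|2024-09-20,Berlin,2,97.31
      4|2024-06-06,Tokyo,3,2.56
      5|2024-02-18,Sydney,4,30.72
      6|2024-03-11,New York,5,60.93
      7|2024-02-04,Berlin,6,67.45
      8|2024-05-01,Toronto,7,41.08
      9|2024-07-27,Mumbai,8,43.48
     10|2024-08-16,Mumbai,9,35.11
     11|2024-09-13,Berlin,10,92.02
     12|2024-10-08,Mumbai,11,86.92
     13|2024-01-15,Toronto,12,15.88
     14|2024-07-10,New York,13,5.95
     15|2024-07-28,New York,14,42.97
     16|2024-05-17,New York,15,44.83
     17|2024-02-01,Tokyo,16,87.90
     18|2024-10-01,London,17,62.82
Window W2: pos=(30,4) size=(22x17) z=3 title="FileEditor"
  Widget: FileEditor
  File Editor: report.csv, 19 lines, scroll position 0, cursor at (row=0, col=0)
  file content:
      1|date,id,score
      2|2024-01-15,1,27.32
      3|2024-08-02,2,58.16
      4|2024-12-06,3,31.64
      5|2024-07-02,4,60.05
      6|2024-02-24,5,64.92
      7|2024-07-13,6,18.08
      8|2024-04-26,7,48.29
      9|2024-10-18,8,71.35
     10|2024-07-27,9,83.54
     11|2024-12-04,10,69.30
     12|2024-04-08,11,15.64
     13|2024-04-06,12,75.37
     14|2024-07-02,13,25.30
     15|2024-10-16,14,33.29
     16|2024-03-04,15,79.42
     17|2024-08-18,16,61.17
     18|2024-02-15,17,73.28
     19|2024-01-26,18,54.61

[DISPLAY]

                                  
                                  
    ┏━━━━━━━━━━━━━━━━━━━━━━━┓┏━━━━
    ┃ Gam┏━━━━━━━━━━━━━━━━━━━┃ Fil
    ┠────┃ FileEditor        ┠────
    ┃Gen:┠───────────────────┃█ate
    ┃····┃█ate,city,id,score ┃2024
    ┃···█┃2024-10-13,Paris,1,┃2024
    ┃····┃2024-09-20,Berlin,2┃2024
    ┃··██┃2024-06-06,Tokyo,3,┃2024
    ┃··█·┃2024-02-18,Sydney,4┃2024
    ┃····┃2024-03-11,New York┃2024
    ┃····┃2024-02-04,Berlin,6┃2024
    ┃····┃2024-05-01,Toronto,┃2024
    ┃····┃2024-07-27,Mumbai,8┃2024
    ┃··█·┃2024-08-16,Mumbai,9┃2024
    ┃··██┗━━━━━━━━━━━━━━━━━━━┃2024
    ┃█·█·██···█·█···█·██·█· ┃┃2024
    ┃                       ┃┗━━━━
    ┃                       ┃     
    ┃                       ┃     
    ┗━━━━━━━━━━━━━━━━━━━━━━━┛     
                                  


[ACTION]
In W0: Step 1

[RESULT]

                                  
                                  
    ┏━━━━━━━━━━━━━━━━━━━━━━━┓┏━━━━
    ┃ Gam┏━━━━━━━━━━━━━━━━━━━┃ Fil
    ┠────┃ FileEditor        ┠────
    ┃Gen:┠───────────────────┃█ate
    ┃····┃█ate,city,id,score ┃2024
    ┃····┃2024-10-13,Paris,1,┃2024
    ┃··█·┃2024-09-20,Berlin,2┃2024
    ┃··█·┃2024-06-06,Tokyo,3,┃2024
    ┃··█·┃2024-02-18,Sydney,4┃2024
    ┃····┃2024-03-11,New York┃2024
    ┃····┃2024-02-04,Berlin,6┃2024
    ┃····┃2024-05-01,Toronto,┃2024
    ┃····┃2024-07-27,Mumbai,8┃2024
    ┃··██┃2024-08-16,Mumbai,9┃2024
    ┃··█·┗━━━━━━━━━━━━━━━━━━━┃2024
    ┃·██·███··············· ┃┃2024
    ┃                       ┃┗━━━━
    ┃                       ┃     
    ┃                       ┃     
    ┗━━━━━━━━━━━━━━━━━━━━━━━┛     
                                  


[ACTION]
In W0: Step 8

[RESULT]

                                  
                                  
    ┏━━━━━━━━━━━━━━━━━━━━━━━┓┏━━━━
    ┃ Gam┏━━━━━━━━━━━━━━━━━━━┃ Fil
    ┠────┃ FileEditor        ┠────
    ┃Gen:┠───────────────────┃█ate
    ┃····┃█ate,city,id,score ┃2024
    ┃····┃2024-10-13,Paris,1,┃2024
    ┃···█┃2024-09-20,Berlin,2┃2024
    ┃···█┃2024-06-06,Tokyo,3,┃2024
    ┃····┃2024-02-18,Sydney,4┃2024
    ┃····┃2024-03-11,New York┃2024
    ┃····┃2024-02-04,Berlin,6┃2024
    ┃····┃2024-05-01,Toronto,┃2024
    ┃····┃2024-07-27,Mumbai,8┃2024
    ┃···█┃2024-08-16,Mumbai,9┃2024
    ┃···█┗━━━━━━━━━━━━━━━━━━━┃2024
    ┃·········█············ ┃┃2024
    ┃                       ┃┗━━━━
    ┃                       ┃     
    ┃                       ┃     
    ┗━━━━━━━━━━━━━━━━━━━━━━━┛     
                                  


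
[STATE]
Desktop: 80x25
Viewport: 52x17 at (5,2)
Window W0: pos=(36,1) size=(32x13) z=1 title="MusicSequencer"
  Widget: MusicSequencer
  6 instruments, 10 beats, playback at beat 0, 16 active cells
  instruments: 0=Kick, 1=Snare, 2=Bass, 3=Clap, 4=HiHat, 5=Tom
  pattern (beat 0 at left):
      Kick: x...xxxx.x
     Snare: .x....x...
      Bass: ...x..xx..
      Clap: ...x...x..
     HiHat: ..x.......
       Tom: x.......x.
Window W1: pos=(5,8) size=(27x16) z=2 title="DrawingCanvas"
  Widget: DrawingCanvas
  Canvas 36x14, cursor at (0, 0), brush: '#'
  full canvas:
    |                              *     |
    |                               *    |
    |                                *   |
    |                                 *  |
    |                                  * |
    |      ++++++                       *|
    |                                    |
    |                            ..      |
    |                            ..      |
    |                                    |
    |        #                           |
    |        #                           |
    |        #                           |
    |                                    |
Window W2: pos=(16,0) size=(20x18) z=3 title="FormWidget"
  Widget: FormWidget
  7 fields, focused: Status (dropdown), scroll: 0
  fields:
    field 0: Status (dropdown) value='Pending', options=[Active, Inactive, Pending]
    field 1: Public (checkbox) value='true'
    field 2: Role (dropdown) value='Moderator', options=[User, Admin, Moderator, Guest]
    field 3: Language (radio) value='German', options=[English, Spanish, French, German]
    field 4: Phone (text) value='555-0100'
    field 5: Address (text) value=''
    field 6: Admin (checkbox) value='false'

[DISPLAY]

           ┠──────────────────┨┃ MusicSequencer     
           ┃> Status:     [P▼]┃┠────────────────────
           ┃  Public:     [x] ┃┃      ▼123456789    
           ┃  Role:       [M▼]┃┃  Kick█···████·█    
           ┃  Language:   ( ) ┃┃ Snare·█····█···    
           ┃  Phone:      [55]┃┃  Bass···█··██··    
┏━━━━━━━━━━┃  Address:    [  ]┃┃  Clap···█···█··    
┃ DrawingCa┃  Admin:      [ ] ┃┃ HiHat··█·······    
┠──────────┃                  ┃┃   Tom█·······█·    
┃+         ┃                  ┃┃                    
┃          ┃                  ┃┃                    
┃          ┃                  ┃┗━━━━━━━━━━━━━━━━━━━━
┃          ┃                  ┃                     
┃          ┃                  ┃                     
┃      ++++┃                  ┃                     
┃          ┗━━━━━━━━━━━━━━━━━━┛                     
┃                         ┃                         


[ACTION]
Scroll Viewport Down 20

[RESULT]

┏━━━━━━━━━━┃  Address:    [  ]┃┃  Clap···█···█··    
┃ DrawingCa┃  Admin:      [ ] ┃┃ HiHat··█·······    
┠──────────┃                  ┃┃   Tom█·······█·    
┃+         ┃                  ┃┃                    
┃          ┃                  ┃┃                    
┃          ┃                  ┃┗━━━━━━━━━━━━━━━━━━━━
┃          ┃                  ┃                     
┃          ┃                  ┃                     
┃      ++++┃                  ┃                     
┃          ┗━━━━━━━━━━━━━━━━━━┛                     
┃                         ┃                         
┃                         ┃                         
┃                         ┃                         
┃        #                ┃                         
┃        #                ┃                         
┗━━━━━━━━━━━━━━━━━━━━━━━━━┛                         
                                                    


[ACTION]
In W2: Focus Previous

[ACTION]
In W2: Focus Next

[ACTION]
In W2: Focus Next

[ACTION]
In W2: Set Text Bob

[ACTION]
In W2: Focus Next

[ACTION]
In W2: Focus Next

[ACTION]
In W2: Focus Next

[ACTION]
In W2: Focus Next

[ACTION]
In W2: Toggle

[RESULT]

┏━━━━━━━━━━┃> Address:    [  ]┃┃  Clap···█···█··    
┃ DrawingCa┃  Admin:      [ ] ┃┃ HiHat··█·······    
┠──────────┃                  ┃┃   Tom█·······█·    
┃+         ┃                  ┃┃                    
┃          ┃                  ┃┃                    
┃          ┃                  ┃┗━━━━━━━━━━━━━━━━━━━━
┃          ┃                  ┃                     
┃          ┃                  ┃                     
┃      ++++┃                  ┃                     
┃          ┗━━━━━━━━━━━━━━━━━━┛                     
┃                         ┃                         
┃                         ┃                         
┃                         ┃                         
┃        #                ┃                         
┃        #                ┃                         
┗━━━━━━━━━━━━━━━━━━━━━━━━━┛                         
                                                    
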